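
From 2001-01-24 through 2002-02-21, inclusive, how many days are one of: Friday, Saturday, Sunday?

2001-01-24 is a Wednesday.
The range spans 394 days (inclusive of both endpoints).
394 = 7 × 56 + 2, so there are 56 full weeks plus 2 extra days.
Each full week contributes 3 days from the set (Fri, Sat, Sun): 56 × 3 = 168.
The 2 extra days are Wed, Thu — none qualify.
Total: 168 + 0 = 168.

168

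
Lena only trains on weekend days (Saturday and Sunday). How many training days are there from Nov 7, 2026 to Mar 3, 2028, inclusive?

138

Nov 7, 2026 is a Saturday.
The range spans 483 days (inclusive of both endpoints).
483 = 7 × 69, so the span is exactly 69 full weeks.
Each full week contributes 2 weekend days (Sat, Sun): 69 × 2 = 138.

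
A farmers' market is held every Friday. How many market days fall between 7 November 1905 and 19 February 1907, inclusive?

67 Fridays

7 November 1905 is a Tuesday.
The range spans 470 days (inclusive of both endpoints).
470 = 7 × 67 + 1, so there are 67 full weeks plus 1 extra day.
Each full week contributes one Friday: 67 so far.
The 1 extra day is Tue — none qualify.
Total: 67 + 0 = 67.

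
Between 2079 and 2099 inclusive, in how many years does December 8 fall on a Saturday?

3

Day of week of December 8 in each year:
2079: Fri, 2080: Sun, 2081: Mon, 2082: Tue, 2083: Wed, 2084: Fri, 2085: Sat ✓, 2086: Sun, 2087: Mon, 2088: Wed, 2089: Thu, 2090: Fri, 2091: Sat ✓, 2092: Mon, 2093: Tue, 2094: Wed, 2095: Thu, 2096: Sat ✓, 2097: Sun, 2098: Mon, 2099: Tue
Saturdays: 2085, 2091, 2096.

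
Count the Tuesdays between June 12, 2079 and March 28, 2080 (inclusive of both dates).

June 12, 2079 is a Monday.
The range spans 291 days (inclusive of both endpoints).
291 = 7 × 41 + 4, so there are 41 full weeks plus 4 extra days.
Each full week contributes one Tuesday: 41 so far.
The 4 extra days are Monday, Tuesday, Wednesday, Thursday — 1 of them qualifies.
Total: 41 + 1 = 42.

42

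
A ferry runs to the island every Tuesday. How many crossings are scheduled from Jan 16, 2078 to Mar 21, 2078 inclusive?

9

Jan 16, 2078 is a Sunday.
The range spans 65 days (inclusive of both endpoints).
65 = 7 × 9 + 2, so there are 9 full weeks plus 2 extra days.
Each full week contributes one Tuesday: 9 so far.
The 2 extra days are Sunday, Monday — none qualify.
Total: 9 + 0 = 9.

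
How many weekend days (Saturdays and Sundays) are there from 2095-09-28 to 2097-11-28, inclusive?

226

2095-09-28 is a Wednesday.
From 2095-09-28 to 2097-11-28 is 793 days inclusive.
793 = 7 × 113 + 2, so there are 113 full weeks plus 2 extra days.
Each full week contributes 2 weekend days (Sat, Sun): 113 × 2 = 226.
The 2 extra days are Wednesday, Thursday — none qualify.
Total: 226 + 0 = 226.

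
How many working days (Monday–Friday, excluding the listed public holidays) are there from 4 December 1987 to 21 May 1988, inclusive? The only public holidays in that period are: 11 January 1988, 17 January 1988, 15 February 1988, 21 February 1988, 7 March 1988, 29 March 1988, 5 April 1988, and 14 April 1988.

115 working days

4 December 1987 is a Friday.
The range spans 170 days (inclusive of both endpoints).
170 = 7 × 24 + 2, so there are 24 full weeks plus 2 extra days.
Each full week contributes 5 weekdays (Mon–Fri): 24 × 5 = 120.
The 2 extra days are Friday, Saturday — 1 of them qualifies.
Total: 120 + 1 = 121.
Holidays: 11 January 1988 (Mon); 17 January 1988 (Sun); 15 February 1988 (Mon); 21 February 1988 (Sun); 7 March 1988 (Mon); 29 March 1988 (Tue); 5 April 1988 (Tue); 14 April 1988 (Thu).
6 of the 8 holidays fall on weekdays; the rest are weekends and were already excluded.
Business days: 121 − 6 = 115.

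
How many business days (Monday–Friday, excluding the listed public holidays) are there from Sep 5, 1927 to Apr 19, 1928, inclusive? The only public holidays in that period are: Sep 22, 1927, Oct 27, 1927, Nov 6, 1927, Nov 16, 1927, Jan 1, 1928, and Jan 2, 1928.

160

Sep 5, 1927 is a Monday.
From Sep 5, 1927 to Apr 19, 1928 is 228 days inclusive.
228 = 7 × 32 + 4, so there are 32 full weeks plus 4 extra days.
Each full week contributes 5 weekdays (Mon–Fri): 32 × 5 = 160.
The 4 extra days are Mon, Tue, Wed, Thu — 4 of them qualify.
Total: 160 + 4 = 164.
Holidays: Sep 22, 1927 (Thu); Oct 27, 1927 (Thu); Nov 6, 1927 (Sun); Nov 16, 1927 (Wed); Jan 1, 1928 (Sun); Jan 2, 1928 (Mon).
4 of the 6 holidays fall on weekdays; the rest are weekends and were already excluded.
Business days: 164 − 4 = 160.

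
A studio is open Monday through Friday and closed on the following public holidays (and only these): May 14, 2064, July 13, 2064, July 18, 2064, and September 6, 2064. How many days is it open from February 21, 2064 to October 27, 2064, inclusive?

176 business days

February 21, 2064 is a Thursday.
The range spans 250 days (inclusive of both endpoints).
250 = 7 × 35 + 5, so there are 35 full weeks plus 5 extra days.
Each full week contributes 5 weekdays (Mon–Fri): 35 × 5 = 175.
The 5 extra days are Thu, Fri, Sat, Sun, Mon — 3 of them qualify.
Total: 175 + 3 = 178.
Holidays: May 14, 2064 (Wed); July 13, 2064 (Sun); July 18, 2064 (Fri); September 6, 2064 (Sat).
2 of the 4 holidays fall on weekdays; the rest are weekends and were already excluded.
Business days: 178 − 2 = 176.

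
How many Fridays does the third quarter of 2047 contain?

Jul 1, 2047 is a Monday.
The range spans 92 days (inclusive of both endpoints).
92 = 7 × 13 + 1, so there are 13 full weeks plus 1 extra day.
Each full week contributes one Friday: 13 so far.
The 1 extra day is Mon — none qualify.
Total: 13 + 0 = 13.

13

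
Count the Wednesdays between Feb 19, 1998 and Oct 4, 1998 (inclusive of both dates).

32

Feb 19, 1998 is a Thursday.
That's 228 days from start to end, counting both.
228 = 7 × 32 + 4, so there are 32 full weeks plus 4 extra days.
Each full week contributes one Wednesday: 32 so far.
The 4 extra days are Thursday, Friday, Saturday, Sunday — none qualify.
Total: 32 + 0 = 32.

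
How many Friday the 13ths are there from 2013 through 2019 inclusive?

13

Friday-the-13ths by year:
2013: Sep, Dec
2014: Jun
2015: Feb, Mar, Nov
2016: May
2017: Jan, Oct
2018: Apr, Jul
2019: Sep, Dec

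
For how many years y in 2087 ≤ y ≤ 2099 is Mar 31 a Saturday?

2

Day of week of March 31 in each year:
2087: Mon, 2088: Wed, 2089: Thu, 2090: Fri, 2091: Sat ✓, 2092: Mon, 2093: Tue, 2094: Wed, 2095: Thu, 2096: Sat ✓, 2097: Sun, 2098: Mon, 2099: Tue
Saturdays: 2091, 2096.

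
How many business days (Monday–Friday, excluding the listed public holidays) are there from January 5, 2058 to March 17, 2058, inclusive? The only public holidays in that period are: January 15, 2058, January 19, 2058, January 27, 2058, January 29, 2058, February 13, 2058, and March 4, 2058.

46 business days

January 5, 2058 is a Saturday.
From January 5, 2058 to March 17, 2058 is 72 days inclusive.
72 = 7 × 10 + 2, so there are 10 full weeks plus 2 extra days.
Each full week contributes 5 weekdays (Mon–Fri): 10 × 5 = 50.
The 2 extra days are Sat, Sun — none qualify.
Total: 50 + 0 = 50.
Holidays: January 15, 2058 (Tue); January 19, 2058 (Sat); January 27, 2058 (Sun); January 29, 2058 (Tue); February 13, 2058 (Wed); March 4, 2058 (Mon).
4 of the 6 holidays fall on weekdays; the rest are weekends and were already excluded.
Business days: 50 − 4 = 46.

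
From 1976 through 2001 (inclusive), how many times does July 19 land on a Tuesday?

Day of week of July 19 in each year:
1976: Mon, 1977: Tue ✓, 1978: Wed, 1979: Thu, 1980: Sat, 1981: Sun, 1982: Mon, 1983: Tue ✓, 1984: Thu, 1985: Fri, 1986: Sat, 1987: Sun, 1988: Tue ✓, 1989: Wed, 1990: Thu, 1991: Fri, 1992: Sun, 1993: Mon, 1994: Tue ✓, 1995: Wed, 1996: Fri, 1997: Sat, 1998: Sun, 1999: Mon, 2000: Wed, 2001: Thu
Tuesdays: 1977, 1983, 1988, 1994.

4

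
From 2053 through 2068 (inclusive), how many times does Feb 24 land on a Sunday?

2

Day of week of February 24 in each year:
2053: Mon, 2054: Tue, 2055: Wed, 2056: Thu, 2057: Sat, 2058: Sun ✓, 2059: Mon, 2060: Tue, 2061: Thu, 2062: Fri, 2063: Sat, 2064: Sun ✓, 2065: Tue, 2066: Wed, 2067: Thu, 2068: Fri
Sundays: 2058, 2064.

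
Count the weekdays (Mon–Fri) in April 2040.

April 1, 2040 is a Sunday.
The range spans 30 days (inclusive of both endpoints).
30 = 7 × 4 + 2, so there are 4 full weeks plus 2 extra days.
Each full week contributes 5 weekdays (Mon–Fri): 4 × 5 = 20.
The 2 extra days are Sunday, Monday — 1 of them qualifies.
Total: 20 + 1 = 21.

21 weekdays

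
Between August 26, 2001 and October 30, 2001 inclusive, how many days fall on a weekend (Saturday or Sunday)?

August 26, 2001 is a Sunday.
That's 66 days from start to end, counting both.
66 = 7 × 9 + 3, so there are 9 full weeks plus 3 extra days.
Each full week contributes 2 weekend days (Sat, Sun): 9 × 2 = 18.
The 3 extra days are Sunday, Monday, Tuesday — 1 of them qualifies.
Total: 18 + 1 = 19.

19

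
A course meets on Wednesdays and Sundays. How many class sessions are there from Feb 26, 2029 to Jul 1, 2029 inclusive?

36

Feb 26, 2029 is a Monday.
From Feb 26, 2029 to Jul 1, 2029 is 126 days inclusive.
126 = 7 × 18, so the span is exactly 18 full weeks.
Each full week contributes 2 days from the set (Wed, Sun): 18 × 2 = 36.
Total: 36.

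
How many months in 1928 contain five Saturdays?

A month has five Saturdays exactly when Saturday falls within its first (length − 28) days.
Jan: 31 days, starts Sun → 5 of Sun, Mon, Tue
Feb: 29 days, starts Wed → 5 of Wed
Mar: 31 days, starts Thu → 5 of Thu, Fri, Sat ✓
Apr: 30 days, starts Sun → 5 of Sun, Mon
May: 31 days, starts Tue → 5 of Tue, Wed, Thu
Jun: 30 days, starts Fri → 5 of Fri, Sat ✓
Jul: 31 days, starts Sun → 5 of Sun, Mon, Tue
Aug: 31 days, starts Wed → 5 of Wed, Thu, Fri
Sep: 30 days, starts Sat → 5 of Sat, Sun ✓
Oct: 31 days, starts Mon → 5 of Mon, Tue, Wed
Nov: 30 days, starts Thu → 5 of Thu, Fri
Dec: 31 days, starts Sat → 5 of Sat, Sun, Mon ✓
Months with five Saturdays: Mar, Jun, Sep, Dec.

4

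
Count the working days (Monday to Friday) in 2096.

261

January 1, 2096 is a Sunday.
The range spans 366 days (inclusive of both endpoints).
366 = 7 × 52 + 2, so there are 52 full weeks plus 2 extra days.
Each full week contributes 5 weekdays (Mon–Fri): 52 × 5 = 260.
The 2 extra days are Sunday, Monday — 1 of them qualifies.
Total: 260 + 1 = 261.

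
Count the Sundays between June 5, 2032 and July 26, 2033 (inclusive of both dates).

June 5, 2032 is a Saturday.
The range spans 417 days (inclusive of both endpoints).
417 = 7 × 59 + 4, so there are 59 full weeks plus 4 extra days.
Each full week contributes one Sunday: 59 so far.
The 4 extra days are Saturday, Sunday, Monday, Tuesday — 1 of them qualifies.
Total: 59 + 1 = 60.

60 Sundays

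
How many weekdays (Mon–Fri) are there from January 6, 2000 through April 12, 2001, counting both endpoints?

January 6, 2000 is a Thursday.
The range spans 463 days (inclusive of both endpoints).
463 = 7 × 66 + 1, so there are 66 full weeks plus 1 extra day.
Each full week contributes 5 weekdays (Mon–Fri): 66 × 5 = 330.
The 1 extra day is Thursday — 1 of them qualifies.
Total: 330 + 1 = 331.

331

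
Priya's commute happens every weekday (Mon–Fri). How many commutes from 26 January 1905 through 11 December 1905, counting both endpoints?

26 January 1905 is a Thursday.
From 26 January 1905 to 11 December 1905 is 320 days inclusive.
320 = 7 × 45 + 5, so there are 45 full weeks plus 5 extra days.
Each full week contributes 5 weekdays (Mon–Fri): 45 × 5 = 225.
The 5 extra days are Thu, Fri, Sat, Sun, Mon — 3 of them qualify.
Total: 225 + 3 = 228.

228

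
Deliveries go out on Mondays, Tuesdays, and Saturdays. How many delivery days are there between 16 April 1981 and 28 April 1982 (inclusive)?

162

16 April 1981 is a Thursday.
From 16 April 1981 to 28 April 1982 is 378 days inclusive.
378 = 7 × 54, so the span is exactly 54 full weeks.
Each full week contributes 3 days from the set (Mon, Tue, Sat): 54 × 3 = 162.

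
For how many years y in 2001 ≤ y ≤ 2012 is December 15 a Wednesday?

2

Day of week of December 15 in each year:
2001: Sat, 2002: Sun, 2003: Mon, 2004: Wed ✓, 2005: Thu, 2006: Fri, 2007: Sat, 2008: Mon, 2009: Tue, 2010: Wed ✓, 2011: Thu, 2012: Sat
Wednesdays: 2004, 2010.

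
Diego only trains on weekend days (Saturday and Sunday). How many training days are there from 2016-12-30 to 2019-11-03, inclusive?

298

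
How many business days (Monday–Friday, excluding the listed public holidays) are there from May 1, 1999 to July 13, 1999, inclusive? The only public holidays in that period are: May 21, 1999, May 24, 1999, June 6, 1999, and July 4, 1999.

May 1, 1999 is a Saturday.
That's 74 days from start to end, counting both.
74 = 7 × 10 + 4, so there are 10 full weeks plus 4 extra days.
Each full week contributes 5 weekdays (Mon–Fri): 10 × 5 = 50.
The 4 extra days are Saturday, Sunday, Monday, Tuesday — 2 of them qualify.
Total: 50 + 2 = 52.
Holidays: May 21, 1999 (Fri); May 24, 1999 (Mon); June 6, 1999 (Sun); July 4, 1999 (Sun).
2 of the 4 holidays fall on weekdays; the rest are weekends and were already excluded.
Business days: 52 − 2 = 50.

50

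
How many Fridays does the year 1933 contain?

January 1, 1933 is a Sunday.
That's 365 days from start to end, counting both.
365 = 7 × 52 + 1, so there are 52 full weeks plus 1 extra day.
Each full week contributes one Friday: 52 so far.
The 1 extra day is Sun — none qualify.
Total: 52 + 0 = 52.

52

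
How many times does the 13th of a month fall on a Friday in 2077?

The 13th falls on a Friday when the month's 13th has weekday Fri.
Jan 13 is Wed; Feb 13 is Sat; Mar 13 is Sat; Apr 13 is Tue; May 13 is Thu; Jun 13 is Sun; Jul 13 is Tue; Aug 13 is Fri ✓; Sep 13 is Mon; Oct 13 is Wed; Nov 13 is Sat; Dec 13 is Mon.
Friday the 13ths: Aug.

1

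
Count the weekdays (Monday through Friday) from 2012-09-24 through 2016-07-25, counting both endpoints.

1001 weekdays

2012-09-24 is a Monday.
From 2012-09-24 to 2016-07-25 is 1401 days inclusive.
1401 = 7 × 200 + 1, so there are 200 full weeks plus 1 extra day.
Each full week contributes 5 weekdays (Mon–Fri): 200 × 5 = 1000.
The 1 extra day is Monday — 1 of them qualifies.
Total: 1000 + 1 = 1001.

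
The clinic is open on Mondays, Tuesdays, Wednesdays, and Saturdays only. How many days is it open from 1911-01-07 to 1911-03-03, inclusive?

1911-01-07 is a Saturday.
That's 56 days from start to end, counting both.
56 = 7 × 8, so the span is exactly 8 full weeks.
Each full week contributes 4 days from the set (Mon, Tue, Wed, Sat): 8 × 4 = 32.
Total: 32.

32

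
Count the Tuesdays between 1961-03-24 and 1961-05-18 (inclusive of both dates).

1961-03-24 is a Friday.
The range spans 56 days (inclusive of both endpoints).
56 = 7 × 8, so the span is exactly 8 full weeks.
Each full week contributes one Tuesday: 8 so far.
Total: 8.

8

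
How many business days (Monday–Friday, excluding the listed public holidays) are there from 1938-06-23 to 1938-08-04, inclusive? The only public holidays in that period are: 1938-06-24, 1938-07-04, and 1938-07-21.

1938-06-23 is a Thursday.
The range spans 43 days (inclusive of both endpoints).
43 = 7 × 6 + 1, so there are 6 full weeks plus 1 extra day.
Each full week contributes 5 weekdays (Mon–Fri): 6 × 5 = 30.
The 1 extra day is Thu — 1 of them qualifies.
Total: 30 + 1 = 31.
Holidays: 1938-06-24 (Fri); 1938-07-04 (Mon); 1938-07-21 (Thu).
All 3 holidays fall on weekdays, so subtract 3.
Business days: 31 − 3 = 28.

28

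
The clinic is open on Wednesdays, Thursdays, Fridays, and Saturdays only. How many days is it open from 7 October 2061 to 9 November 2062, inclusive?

228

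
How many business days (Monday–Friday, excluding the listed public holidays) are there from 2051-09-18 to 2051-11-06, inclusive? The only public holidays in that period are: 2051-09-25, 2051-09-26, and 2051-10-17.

2051-09-18 is a Monday.
From 2051-09-18 to 2051-11-06 is 50 days inclusive.
50 = 7 × 7 + 1, so there are 7 full weeks plus 1 extra day.
Each full week contributes 5 weekdays (Mon–Fri): 7 × 5 = 35.
The 1 extra day is Mon — 1 of them qualifies.
Total: 35 + 1 = 36.
Holidays: 2051-09-25 (Mon); 2051-09-26 (Tue); 2051-10-17 (Tue).
All 3 holidays fall on weekdays, so subtract 3.
Business days: 36 − 3 = 33.

33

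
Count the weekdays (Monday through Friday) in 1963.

261 weekdays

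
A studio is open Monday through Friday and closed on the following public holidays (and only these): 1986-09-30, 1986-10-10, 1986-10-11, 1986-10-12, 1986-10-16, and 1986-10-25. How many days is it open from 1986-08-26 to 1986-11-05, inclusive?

49 working days

1986-08-26 is a Tuesday.
That's 72 days from start to end, counting both.
72 = 7 × 10 + 2, so there are 10 full weeks plus 2 extra days.
Each full week contributes 5 weekdays (Mon–Fri): 10 × 5 = 50.
The 2 extra days are Tuesday, Wednesday — 2 of them qualify.
Total: 50 + 2 = 52.
Holidays: 1986-09-30 (Tue); 1986-10-10 (Fri); 1986-10-11 (Sat); 1986-10-12 (Sun); 1986-10-16 (Thu); 1986-10-25 (Sat).
3 of the 6 holidays fall on weekdays; the rest are weekends and were already excluded.
Business days: 52 − 3 = 49.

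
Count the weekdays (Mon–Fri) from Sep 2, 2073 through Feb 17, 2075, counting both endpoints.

Sep 2, 2073 is a Saturday.
The range spans 534 days (inclusive of both endpoints).
534 = 7 × 76 + 2, so there are 76 full weeks plus 2 extra days.
Each full week contributes 5 weekdays (Mon–Fri): 76 × 5 = 380.
The 2 extra days are Saturday, Sunday — none qualify.
Total: 380 + 0 = 380.

380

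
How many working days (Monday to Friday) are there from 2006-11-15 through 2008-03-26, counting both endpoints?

356 weekdays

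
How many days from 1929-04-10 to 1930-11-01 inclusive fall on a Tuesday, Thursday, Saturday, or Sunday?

1929-04-10 is a Wednesday.
The range spans 571 days (inclusive of both endpoints).
571 = 7 × 81 + 4, so there are 81 full weeks plus 4 extra days.
Each full week contributes 4 days from the set (Tue, Thu, Sat, Sun): 81 × 4 = 324.
The 4 extra days are Wed, Thu, Fri, Sat — 2 of them qualify.
Total: 324 + 2 = 326.

326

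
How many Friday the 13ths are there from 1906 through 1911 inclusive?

Friday-the-13ths by year:
1906: Apr, Jul
1907: Sep, Dec
1908: Mar, Nov
1909: Aug
1910: May
1911: Jan, Oct

10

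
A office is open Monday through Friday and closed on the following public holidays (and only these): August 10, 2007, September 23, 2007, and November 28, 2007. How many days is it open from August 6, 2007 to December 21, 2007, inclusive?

August 6, 2007 is a Monday.
From August 6, 2007 to December 21, 2007 is 138 days inclusive.
138 = 7 × 19 + 5, so there are 19 full weeks plus 5 extra days.
Each full week contributes 5 weekdays (Mon–Fri): 19 × 5 = 95.
The 5 extra days are Mon, Tue, Wed, Thu, Fri — 5 of them qualify.
Total: 95 + 5 = 100.
Holidays: August 10, 2007 (Fri); September 23, 2007 (Sun); November 28, 2007 (Wed).
2 of the 3 holidays fall on weekdays; the rest are weekends and were already excluded.
Business days: 100 − 2 = 98.

98 working days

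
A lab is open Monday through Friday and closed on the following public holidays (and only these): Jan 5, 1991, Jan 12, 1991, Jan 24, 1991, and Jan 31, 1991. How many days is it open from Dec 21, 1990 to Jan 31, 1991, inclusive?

Dec 21, 1990 is a Friday.
The range spans 42 days (inclusive of both endpoints).
42 = 7 × 6, so the span is exactly 6 full weeks.
Each full week contributes 5 weekdays (Mon–Fri): 6 × 5 = 30.
Holidays: Jan 5, 1991 (Sat); Jan 12, 1991 (Sat); Jan 24, 1991 (Thu); Jan 31, 1991 (Thu).
2 of the 4 holidays fall on weekdays; the rest are weekends and were already excluded.
Business days: 30 − 2 = 28.

28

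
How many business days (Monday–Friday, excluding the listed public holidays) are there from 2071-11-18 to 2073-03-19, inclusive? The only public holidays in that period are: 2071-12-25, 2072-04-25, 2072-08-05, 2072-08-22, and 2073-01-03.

343

2071-11-18 is a Wednesday.
The range spans 488 days (inclusive of both endpoints).
488 = 7 × 69 + 5, so there are 69 full weeks plus 5 extra days.
Each full week contributes 5 weekdays (Mon–Fri): 69 × 5 = 345.
The 5 extra days are Wed, Thu, Fri, Sat, Sun — 3 of them qualify.
Total: 345 + 3 = 348.
Holidays: 2071-12-25 (Fri); 2072-04-25 (Mon); 2072-08-05 (Fri); 2072-08-22 (Mon); 2073-01-03 (Tue).
All 5 holidays fall on weekdays, so subtract 5.
Business days: 348 − 5 = 343.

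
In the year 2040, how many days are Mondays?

Jan 1, 2040 is a Sunday.
From Jan 1, 2040 to Dec 31, 2040 is 366 days inclusive.
366 = 7 × 52 + 2, so there are 52 full weeks plus 2 extra days.
Each full week contributes one Monday: 52 so far.
The 2 extra days are Sun, Mon — 1 of them qualifies.
Total: 52 + 1 = 53.

53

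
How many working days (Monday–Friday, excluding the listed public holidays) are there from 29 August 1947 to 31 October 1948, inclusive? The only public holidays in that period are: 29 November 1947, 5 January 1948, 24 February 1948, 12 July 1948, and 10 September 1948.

302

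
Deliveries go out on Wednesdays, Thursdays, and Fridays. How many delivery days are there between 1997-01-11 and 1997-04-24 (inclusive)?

1997-01-11 is a Saturday.
From 1997-01-11 to 1997-04-24 is 104 days inclusive.
104 = 7 × 14 + 6, so there are 14 full weeks plus 6 extra days.
Each full week contributes 3 days from the set (Wed, Thu, Fri): 14 × 3 = 42.
The 6 extra days are Saturday, Sunday, Monday, Tuesday, Wednesday, Thursday — 2 of them qualify.
Total: 42 + 2 = 44.

44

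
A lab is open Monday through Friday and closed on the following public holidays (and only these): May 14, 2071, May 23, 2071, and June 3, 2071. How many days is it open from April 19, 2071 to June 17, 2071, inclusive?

41 working days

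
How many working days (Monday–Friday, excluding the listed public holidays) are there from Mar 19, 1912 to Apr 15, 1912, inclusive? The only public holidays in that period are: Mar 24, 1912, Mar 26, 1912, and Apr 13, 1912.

19

Mar 19, 1912 is a Tuesday.
That's 28 days from start to end, counting both.
28 = 7 × 4, so the span is exactly 4 full weeks.
Each full week contributes 5 weekdays (Mon–Fri): 4 × 5 = 20.
Holidays: Mar 24, 1912 (Sun); Mar 26, 1912 (Tue); Apr 13, 1912 (Sat).
1 of the 3 holidays fall on weekdays; the rest are weekends and were already excluded.
Business days: 20 − 1 = 19.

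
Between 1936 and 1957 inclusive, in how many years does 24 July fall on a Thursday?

3

Day of week of July 24 in each year:
1936: Fri, 1937: Sat, 1938: Sun, 1939: Mon, 1940: Wed, 1941: Thu ✓, 1942: Fri, 1943: Sat, 1944: Mon, 1945: Tue, 1946: Wed, 1947: Thu ✓, 1948: Sat, 1949: Sun, 1950: Mon, 1951: Tue, 1952: Thu ✓, 1953: Fri, 1954: Sat, 1955: Sun, 1956: Tue, 1957: Wed
Thursdays: 1941, 1947, 1952.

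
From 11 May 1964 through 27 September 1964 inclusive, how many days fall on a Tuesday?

11 May 1964 is a Monday.
From 11 May 1964 to 27 September 1964 is 140 days inclusive.
140 = 7 × 20, so the span is exactly 20 full weeks.
Each full week contributes one Tuesday: 20 so far.
Total: 20.

20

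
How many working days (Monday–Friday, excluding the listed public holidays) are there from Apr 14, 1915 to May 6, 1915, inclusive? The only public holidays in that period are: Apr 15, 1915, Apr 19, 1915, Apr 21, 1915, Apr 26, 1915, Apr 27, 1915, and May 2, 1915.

12 working days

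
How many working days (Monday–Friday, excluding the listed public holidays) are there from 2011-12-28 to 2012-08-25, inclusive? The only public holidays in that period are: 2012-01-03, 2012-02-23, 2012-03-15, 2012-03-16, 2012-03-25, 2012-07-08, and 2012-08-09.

2011-12-28 is a Wednesday.
The range spans 242 days (inclusive of both endpoints).
242 = 7 × 34 + 4, so there are 34 full weeks plus 4 extra days.
Each full week contributes 5 weekdays (Mon–Fri): 34 × 5 = 170.
The 4 extra days are Wed, Thu, Fri, Sat — 3 of them qualify.
Total: 170 + 3 = 173.
Holidays: 2012-01-03 (Tue); 2012-02-23 (Thu); 2012-03-15 (Thu); 2012-03-16 (Fri); 2012-03-25 (Sun); 2012-07-08 (Sun); 2012-08-09 (Thu).
5 of the 7 holidays fall on weekdays; the rest are weekends and were already excluded.
Business days: 173 − 5 = 168.

168 working days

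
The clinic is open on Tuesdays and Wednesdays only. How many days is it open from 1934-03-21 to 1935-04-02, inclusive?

108

1934-03-21 is a Wednesday.
That's 378 days from start to end, counting both.
378 = 7 × 54, so the span is exactly 54 full weeks.
Each full week contributes 2 days from the set (Tue, Wed): 54 × 2 = 108.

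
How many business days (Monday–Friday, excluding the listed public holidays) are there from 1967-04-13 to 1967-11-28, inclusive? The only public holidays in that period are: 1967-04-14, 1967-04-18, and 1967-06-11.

1967-04-13 is a Thursday.
The range spans 230 days (inclusive of both endpoints).
230 = 7 × 32 + 6, so there are 32 full weeks plus 6 extra days.
Each full week contributes 5 weekdays (Mon–Fri): 32 × 5 = 160.
The 6 extra days are Thu, Fri, Sat, Sun, Mon, Tue — 4 of them qualify.
Total: 160 + 4 = 164.
Holidays: 1967-04-14 (Fri); 1967-04-18 (Tue); 1967-06-11 (Sun).
2 of the 3 holidays fall on weekdays; the rest are weekends and were already excluded.
Business days: 164 − 2 = 162.

162 business days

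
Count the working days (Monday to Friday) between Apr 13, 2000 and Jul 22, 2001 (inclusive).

Apr 13, 2000 is a Thursday.
From Apr 13, 2000 to Jul 22, 2001 is 466 days inclusive.
466 = 7 × 66 + 4, so there are 66 full weeks plus 4 extra days.
Each full week contributes 5 weekdays (Mon–Fri): 66 × 5 = 330.
The 4 extra days are Thu, Fri, Sat, Sun — 2 of them qualify.
Total: 330 + 2 = 332.

332 weekdays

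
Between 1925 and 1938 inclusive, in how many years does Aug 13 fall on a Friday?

Day of week of August 13 in each year:
1925: Thu, 1926: Fri ✓, 1927: Sat, 1928: Mon, 1929: Tue, 1930: Wed, 1931: Thu, 1932: Sat, 1933: Sun, 1934: Mon, 1935: Tue, 1936: Thu, 1937: Fri ✓, 1938: Sat
Fridays: 1926, 1937.

2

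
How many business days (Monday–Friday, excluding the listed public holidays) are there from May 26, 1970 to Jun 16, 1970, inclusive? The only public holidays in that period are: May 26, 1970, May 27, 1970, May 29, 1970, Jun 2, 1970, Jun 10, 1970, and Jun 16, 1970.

10 business days

May 26, 1970 is a Tuesday.
From May 26, 1970 to Jun 16, 1970 is 22 days inclusive.
22 = 7 × 3 + 1, so there are 3 full weeks plus 1 extra day.
Each full week contributes 5 weekdays (Mon–Fri): 3 × 5 = 15.
The 1 extra day is Tue — 1 of them qualifies.
Total: 15 + 1 = 16.
Holidays: May 26, 1970 (Tue); May 27, 1970 (Wed); May 29, 1970 (Fri); Jun 2, 1970 (Tue); Jun 10, 1970 (Wed); Jun 16, 1970 (Tue).
All 6 holidays fall on weekdays, so subtract 6.
Business days: 16 − 6 = 10.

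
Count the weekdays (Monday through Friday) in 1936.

January 1, 1936 is a Wednesday.
That's 366 days from start to end, counting both.
366 = 7 × 52 + 2, so there are 52 full weeks plus 2 extra days.
Each full week contributes 5 weekdays (Mon–Fri): 52 × 5 = 260.
The 2 extra days are Wed, Thu — 2 of them qualify.
Total: 260 + 2 = 262.

262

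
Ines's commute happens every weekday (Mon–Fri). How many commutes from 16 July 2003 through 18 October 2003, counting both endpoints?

68

16 July 2003 is a Wednesday.
From 16 July 2003 to 18 October 2003 is 95 days inclusive.
95 = 7 × 13 + 4, so there are 13 full weeks plus 4 extra days.
Each full week contributes 5 weekdays (Mon–Fri): 13 × 5 = 65.
The 4 extra days are Wednesday, Thursday, Friday, Saturday — 3 of them qualify.
Total: 65 + 3 = 68.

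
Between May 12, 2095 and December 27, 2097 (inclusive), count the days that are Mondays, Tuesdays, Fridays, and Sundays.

549

May 12, 2095 is a Thursday.
That's 961 days from start to end, counting both.
961 = 7 × 137 + 2, so there are 137 full weeks plus 2 extra days.
Each full week contributes 4 days from the set (Mon, Tue, Fri, Sun): 137 × 4 = 548.
The 2 extra days are Thursday, Friday — 1 of them qualifies.
Total: 548 + 1 = 549.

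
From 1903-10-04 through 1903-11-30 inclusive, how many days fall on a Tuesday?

1903-10-04 is a Sunday.
From 1903-10-04 to 1903-11-30 is 58 days inclusive.
58 = 7 × 8 + 2, so there are 8 full weeks plus 2 extra days.
Each full week contributes one Tuesday: 8 so far.
The 2 extra days are Sunday, Monday — none qualify.
Total: 8 + 0 = 8.

8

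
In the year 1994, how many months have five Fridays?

4

A month has five Fridays exactly when Friday falls within its first (length − 28) days.
Jan: 31 days, starts Sat → 5 of Sat, Sun, Mon
Feb: 28 days, starts Tue → 5 of (none)
Mar: 31 days, starts Tue → 5 of Tue, Wed, Thu
Apr: 30 days, starts Fri → 5 of Fri, Sat ✓
May: 31 days, starts Sun → 5 of Sun, Mon, Tue
Jun: 30 days, starts Wed → 5 of Wed, Thu
Jul: 31 days, starts Fri → 5 of Fri, Sat, Sun ✓
Aug: 31 days, starts Mon → 5 of Mon, Tue, Wed
Sep: 30 days, starts Thu → 5 of Thu, Fri ✓
Oct: 31 days, starts Sat → 5 of Sat, Sun, Mon
Nov: 30 days, starts Tue → 5 of Tue, Wed
Dec: 31 days, starts Thu → 5 of Thu, Fri, Sat ✓
Months with five Fridays: Apr, Jul, Sep, Dec.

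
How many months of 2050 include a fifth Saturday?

5

A month has five Saturdays exactly when Saturday falls within its first (length − 28) days.
Jan: 31 days, starts Sat → 5 of Sat, Sun, Mon ✓
Feb: 28 days, starts Tue → 5 of (none)
Mar: 31 days, starts Tue → 5 of Tue, Wed, Thu
Apr: 30 days, starts Fri → 5 of Fri, Sat ✓
May: 31 days, starts Sun → 5 of Sun, Mon, Tue
Jun: 30 days, starts Wed → 5 of Wed, Thu
Jul: 31 days, starts Fri → 5 of Fri, Sat, Sun ✓
Aug: 31 days, starts Mon → 5 of Mon, Tue, Wed
Sep: 30 days, starts Thu → 5 of Thu, Fri
Oct: 31 days, starts Sat → 5 of Sat, Sun, Mon ✓
Nov: 30 days, starts Tue → 5 of Tue, Wed
Dec: 31 days, starts Thu → 5 of Thu, Fri, Sat ✓
Months with five Saturdays: Jan, Apr, Jul, Oct, Dec.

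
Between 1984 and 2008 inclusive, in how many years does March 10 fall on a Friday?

Day of week of March 10 in each year:
1984: Sat, 1985: Sun, 1986: Mon, 1987: Tue, 1988: Thu, 1989: Fri ✓, 1990: Sat, 1991: Sun, 1992: Tue, 1993: Wed, 1994: Thu, 1995: Fri ✓, 1996: Sun, 1997: Mon, 1998: Tue, 1999: Wed, 2000: Fri ✓, 2001: Sat, 2002: Sun, 2003: Mon, 2004: Wed, 2005: Thu, 2006: Fri ✓, 2007: Sat, 2008: Mon
Fridays: 1989, 1995, 2000, 2006.

4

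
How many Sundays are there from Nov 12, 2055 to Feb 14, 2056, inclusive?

Nov 12, 2055 is a Friday.
The range spans 95 days (inclusive of both endpoints).
95 = 7 × 13 + 4, so there are 13 full weeks plus 4 extra days.
Each full week contributes one Sunday: 13 so far.
The 4 extra days are Friday, Saturday, Sunday, Monday — 1 of them qualifies.
Total: 13 + 1 = 14.

14 Sundays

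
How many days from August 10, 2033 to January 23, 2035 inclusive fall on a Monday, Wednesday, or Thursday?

August 10, 2033 is a Wednesday.
That's 532 days from start to end, counting both.
532 = 7 × 76, so the span is exactly 76 full weeks.
Each full week contributes 3 days from the set (Mon, Wed, Thu): 76 × 3 = 228.

228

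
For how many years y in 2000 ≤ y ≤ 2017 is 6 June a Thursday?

Day of week of June 6 in each year:
2000: Tue, 2001: Wed, 2002: Thu ✓, 2003: Fri, 2004: Sun, 2005: Mon, 2006: Tue, 2007: Wed, 2008: Fri, 2009: Sat, 2010: Sun, 2011: Mon, 2012: Wed, 2013: Thu ✓, 2014: Fri, 2015: Sat, 2016: Mon, 2017: Tue
Thursdays: 2002, 2013.

2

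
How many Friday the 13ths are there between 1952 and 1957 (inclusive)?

Friday-the-13ths by year:
1952: Jun
1953: Feb, Mar, Nov
1954: Aug
1955: May
1956: Jan, Apr, Jul
1957: Sep, Dec

11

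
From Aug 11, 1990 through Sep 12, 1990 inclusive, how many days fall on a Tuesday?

Aug 11, 1990 is a Saturday.
From Aug 11, 1990 to Sep 12, 1990 is 33 days inclusive.
33 = 7 × 4 + 5, so there are 4 full weeks plus 5 extra days.
Each full week contributes one Tuesday: 4 so far.
The 5 extra days are Saturday, Sunday, Monday, Tuesday, Wednesday — 1 of them qualifies.
Total: 4 + 1 = 5.

5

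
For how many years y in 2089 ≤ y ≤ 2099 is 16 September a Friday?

Day of week of September 16 in each year:
2089: Fri ✓, 2090: Sat, 2091: Sun, 2092: Tue, 2093: Wed, 2094: Thu, 2095: Fri ✓, 2096: Sun, 2097: Mon, 2098: Tue, 2099: Wed
Fridays: 2089, 2095.

2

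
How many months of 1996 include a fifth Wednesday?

4

A month has five Wednesdays exactly when Wednesday falls within its first (length − 28) days.
Jan: 31 days, starts Mon → 5 of Mon, Tue, Wed ✓
Feb: 29 days, starts Thu → 5 of Thu
Mar: 31 days, starts Fri → 5 of Fri, Sat, Sun
Apr: 30 days, starts Mon → 5 of Mon, Tue
May: 31 days, starts Wed → 5 of Wed, Thu, Fri ✓
Jun: 30 days, starts Sat → 5 of Sat, Sun
Jul: 31 days, starts Mon → 5 of Mon, Tue, Wed ✓
Aug: 31 days, starts Thu → 5 of Thu, Fri, Sat
Sep: 30 days, starts Sun → 5 of Sun, Mon
Oct: 31 days, starts Tue → 5 of Tue, Wed, Thu ✓
Nov: 30 days, starts Fri → 5 of Fri, Sat
Dec: 31 days, starts Sun → 5 of Sun, Mon, Tue
Months with five Wednesdays: Jan, May, Jul, Oct.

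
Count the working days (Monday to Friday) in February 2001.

20 weekdays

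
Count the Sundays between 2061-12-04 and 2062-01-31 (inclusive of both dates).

9

2061-12-04 is a Sunday.
From 2061-12-04 to 2062-01-31 is 59 days inclusive.
59 = 7 × 8 + 3, so there are 8 full weeks plus 3 extra days.
Each full week contributes one Sunday: 8 so far.
The 3 extra days are Sunday, Monday, Tuesday — 1 of them qualifies.
Total: 8 + 1 = 9.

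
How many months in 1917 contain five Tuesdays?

4

A month has five Tuesdays exactly when Tuesday falls within its first (length − 28) days.
Jan: 31 days, starts Mon → 5 of Mon, Tue, Wed ✓
Feb: 28 days, starts Thu → 5 of (none)
Mar: 31 days, starts Thu → 5 of Thu, Fri, Sat
Apr: 30 days, starts Sun → 5 of Sun, Mon
May: 31 days, starts Tue → 5 of Tue, Wed, Thu ✓
Jun: 30 days, starts Fri → 5 of Fri, Sat
Jul: 31 days, starts Sun → 5 of Sun, Mon, Tue ✓
Aug: 31 days, starts Wed → 5 of Wed, Thu, Fri
Sep: 30 days, starts Sat → 5 of Sat, Sun
Oct: 31 days, starts Mon → 5 of Mon, Tue, Wed ✓
Nov: 30 days, starts Thu → 5 of Thu, Fri
Dec: 31 days, starts Sat → 5 of Sat, Sun, Mon
Months with five Tuesdays: Jan, May, Jul, Oct.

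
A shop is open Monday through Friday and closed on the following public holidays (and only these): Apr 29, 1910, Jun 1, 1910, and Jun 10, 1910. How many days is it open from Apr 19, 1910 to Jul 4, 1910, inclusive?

Apr 19, 1910 is a Tuesday.
That's 77 days from start to end, counting both.
77 = 7 × 11, so the span is exactly 11 full weeks.
Each full week contributes 5 weekdays (Mon–Fri): 11 × 5 = 55.
Holidays: Apr 29, 1910 (Fri); Jun 1, 1910 (Wed); Jun 10, 1910 (Fri).
All 3 holidays fall on weekdays, so subtract 3.
Business days: 55 − 3 = 52.

52 business days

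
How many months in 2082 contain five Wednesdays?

4

A month has five Wednesdays exactly when Wednesday falls within its first (length − 28) days.
Jan: 31 days, starts Thu → 5 of Thu, Fri, Sat
Feb: 28 days, starts Sun → 5 of (none)
Mar: 31 days, starts Sun → 5 of Sun, Mon, Tue
Apr: 30 days, starts Wed → 5 of Wed, Thu ✓
May: 31 days, starts Fri → 5 of Fri, Sat, Sun
Jun: 30 days, starts Mon → 5 of Mon, Tue
Jul: 31 days, starts Wed → 5 of Wed, Thu, Fri ✓
Aug: 31 days, starts Sat → 5 of Sat, Sun, Mon
Sep: 30 days, starts Tue → 5 of Tue, Wed ✓
Oct: 31 days, starts Thu → 5 of Thu, Fri, Sat
Nov: 30 days, starts Sun → 5 of Sun, Mon
Dec: 31 days, starts Tue → 5 of Tue, Wed, Thu ✓
Months with five Wednesdays: Apr, Jul, Sep, Dec.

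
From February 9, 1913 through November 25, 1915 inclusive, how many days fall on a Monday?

February 9, 1913 is a Sunday.
That's 1020 days from start to end, counting both.
1020 = 7 × 145 + 5, so there are 145 full weeks plus 5 extra days.
Each full week contributes one Monday: 145 so far.
The 5 extra days are Sun, Mon, Tue, Wed, Thu — 1 of them qualifies.
Total: 145 + 1 = 146.

146 Mondays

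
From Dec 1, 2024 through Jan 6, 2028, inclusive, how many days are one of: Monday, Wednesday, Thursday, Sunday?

Dec 1, 2024 is a Sunday.
The range spans 1132 days (inclusive of both endpoints).
1132 = 7 × 161 + 5, so there are 161 full weeks plus 5 extra days.
Each full week contributes 4 days from the set (Mon, Wed, Thu, Sun): 161 × 4 = 644.
The 5 extra days are Sunday, Monday, Tuesday, Wednesday, Thursday — 4 of them qualify.
Total: 644 + 4 = 648.

648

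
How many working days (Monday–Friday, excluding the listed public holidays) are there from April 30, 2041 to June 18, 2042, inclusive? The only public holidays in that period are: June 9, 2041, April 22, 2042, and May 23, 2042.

April 30, 2041 is a Tuesday.
From April 30, 2041 to June 18, 2042 is 415 days inclusive.
415 = 7 × 59 + 2, so there are 59 full weeks plus 2 extra days.
Each full week contributes 5 weekdays (Mon–Fri): 59 × 5 = 295.
The 2 extra days are Tue, Wed — 2 of them qualify.
Total: 295 + 2 = 297.
Holidays: June 9, 2041 (Sun); April 22, 2042 (Tue); May 23, 2042 (Fri).
2 of the 3 holidays fall on weekdays; the rest are weekends and were already excluded.
Business days: 297 − 2 = 295.

295 working days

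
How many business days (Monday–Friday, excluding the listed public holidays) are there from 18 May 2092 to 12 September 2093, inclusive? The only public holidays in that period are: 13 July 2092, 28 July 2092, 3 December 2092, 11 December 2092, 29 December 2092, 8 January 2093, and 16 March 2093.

18 May 2092 is a Sunday.
The range spans 483 days (inclusive of both endpoints).
483 = 7 × 69, so the span is exactly 69 full weeks.
Each full week contributes 5 weekdays (Mon–Fri): 69 × 5 = 345.
Holidays: 13 July 2092 (Sun); 28 July 2092 (Mon); 3 December 2092 (Wed); 11 December 2092 (Thu); 29 December 2092 (Mon); 8 January 2093 (Thu); 16 March 2093 (Mon).
6 of the 7 holidays fall on weekdays; the rest are weekends and were already excluded.
Business days: 345 − 6 = 339.

339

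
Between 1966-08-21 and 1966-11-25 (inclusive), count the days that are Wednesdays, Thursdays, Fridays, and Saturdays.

1966-08-21 is a Sunday.
That's 97 days from start to end, counting both.
97 = 7 × 13 + 6, so there are 13 full weeks plus 6 extra days.
Each full week contributes 4 days from the set (Wed, Thu, Fri, Sat): 13 × 4 = 52.
The 6 extra days are Sunday, Monday, Tuesday, Wednesday, Thursday, Friday — 3 of them qualify.
Total: 52 + 3 = 55.

55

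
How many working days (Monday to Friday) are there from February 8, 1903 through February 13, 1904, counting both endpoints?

February 8, 1903 is a Sunday.
That's 371 days from start to end, counting both.
371 = 7 × 53, so the span is exactly 53 full weeks.
Each full week contributes 5 weekdays (Mon–Fri): 53 × 5 = 265.

265 weekdays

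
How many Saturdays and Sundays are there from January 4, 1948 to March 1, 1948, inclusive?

January 4, 1948 is a Sunday.
From January 4, 1948 to March 1, 1948 is 58 days inclusive.
58 = 7 × 8 + 2, so there are 8 full weeks plus 2 extra days.
Each full week contributes 2 weekend days (Sat, Sun): 8 × 2 = 16.
The 2 extra days are Sunday, Monday — 1 of them qualifies.
Total: 16 + 1 = 17.

17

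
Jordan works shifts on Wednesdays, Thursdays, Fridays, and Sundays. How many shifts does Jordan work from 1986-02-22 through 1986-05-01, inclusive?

1986-02-22 is a Saturday.
The range spans 69 days (inclusive of both endpoints).
69 = 7 × 9 + 6, so there are 9 full weeks plus 6 extra days.
Each full week contributes 4 days from the set (Wed, Thu, Fri, Sun): 9 × 4 = 36.
The 6 extra days are Sat, Sun, Mon, Tue, Wed, Thu — 3 of them qualify.
Total: 36 + 3 = 39.

39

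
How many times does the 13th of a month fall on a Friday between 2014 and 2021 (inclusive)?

14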